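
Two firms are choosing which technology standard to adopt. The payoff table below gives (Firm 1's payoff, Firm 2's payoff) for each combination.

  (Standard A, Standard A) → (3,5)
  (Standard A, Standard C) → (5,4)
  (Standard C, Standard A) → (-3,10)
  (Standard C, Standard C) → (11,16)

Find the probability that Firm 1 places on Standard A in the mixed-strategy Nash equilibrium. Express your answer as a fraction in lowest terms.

6/7

Firm 1's mix p on Standard A must make Firm 2 indifferent between Standard A and Standard C.
Firm 2's payoff from Standard A: 5p + 10(1−p). From Standard C: 4p + 16(1−p).
Set equal: 1p = 6(1−p) → p = 6/7.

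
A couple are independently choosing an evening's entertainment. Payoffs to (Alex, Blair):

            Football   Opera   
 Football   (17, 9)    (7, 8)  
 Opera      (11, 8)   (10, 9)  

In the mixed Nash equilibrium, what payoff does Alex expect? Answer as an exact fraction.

Blair mixes with probability q on Football, chosen so Alex is indifferent: 17q + 7(1−q) = 11q + 10(1−q) gives q = 1/3.
Alex's expected payoff (from either row, since indifferent) is 17·1/3 + 7·2/3 = 31/3.

31/3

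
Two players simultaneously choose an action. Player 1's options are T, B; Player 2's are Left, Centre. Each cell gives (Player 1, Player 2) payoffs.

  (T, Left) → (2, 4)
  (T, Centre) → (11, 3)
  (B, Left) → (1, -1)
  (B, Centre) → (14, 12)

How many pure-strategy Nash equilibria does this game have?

2

(T, Left): Player 1 gets 2 (best alternative 1); Player 2 gets 4 (best alternative 3). Neither deviates — NE.
(B, Centre): Player 1 gets 14 (best alternative 11); Player 2 gets 12 (best alternative -1). Neither deviates — NE.
(B, Left) is not a NE: Player 1 would switch to T (2 > 1).
No other cell survives both best-response checks, so there are 2 pure NE.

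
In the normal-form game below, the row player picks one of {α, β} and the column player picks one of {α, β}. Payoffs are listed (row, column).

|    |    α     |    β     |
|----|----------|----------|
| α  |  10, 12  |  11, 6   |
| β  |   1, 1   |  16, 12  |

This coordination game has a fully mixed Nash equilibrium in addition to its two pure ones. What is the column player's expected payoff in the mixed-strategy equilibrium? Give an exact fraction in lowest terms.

The row player mixes with probability p on α, chosen so the column player is indifferent: 12p + 1(1−p) = 6p + 12(1−p) gives p = 11/17.
The column player's expected payoff is 12·11/17 + 1·6/17 = 138/17.

138/17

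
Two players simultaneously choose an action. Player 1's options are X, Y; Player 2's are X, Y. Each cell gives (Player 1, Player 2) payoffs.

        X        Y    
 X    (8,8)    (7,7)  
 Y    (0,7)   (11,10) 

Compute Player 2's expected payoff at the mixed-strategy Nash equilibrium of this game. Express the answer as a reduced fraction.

Player 1 mixes with probability p on X, chosen so Player 2 is indifferent: 8p + 7(1−p) = 7p + 10(1−p) gives p = 3/4.
Player 2's expected payoff is 8·3/4 + 7·1/4 = 31/4.

31/4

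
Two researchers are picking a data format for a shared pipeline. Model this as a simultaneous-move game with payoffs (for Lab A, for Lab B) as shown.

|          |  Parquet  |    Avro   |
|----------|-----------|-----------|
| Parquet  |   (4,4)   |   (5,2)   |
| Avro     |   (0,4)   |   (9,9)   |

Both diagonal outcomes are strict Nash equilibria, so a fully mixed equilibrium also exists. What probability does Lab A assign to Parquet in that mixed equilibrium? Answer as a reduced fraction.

Lab A's mix p on Parquet must make Lab B indifferent between Parquet and Avro.
Lab B's payoff from Parquet: 4p + 4(1−p). From Avro: 2p + 9(1−p).
Set equal: 2p = 5(1−p) → p = 5/7.

5/7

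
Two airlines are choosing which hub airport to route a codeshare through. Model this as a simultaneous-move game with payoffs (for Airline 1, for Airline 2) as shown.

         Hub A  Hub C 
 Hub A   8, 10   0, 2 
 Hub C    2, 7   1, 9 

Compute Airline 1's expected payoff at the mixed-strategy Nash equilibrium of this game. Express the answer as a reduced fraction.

8/7

Airline 2 mixes with probability q on Hub A, chosen so Airline 1 is indifferent: 8q + 0(1−q) = 2q + 1(1−q) gives q = 1/7.
Airline 1's expected payoff (from either row, since indifferent) is 8·1/7 + 0·6/7 = 8/7.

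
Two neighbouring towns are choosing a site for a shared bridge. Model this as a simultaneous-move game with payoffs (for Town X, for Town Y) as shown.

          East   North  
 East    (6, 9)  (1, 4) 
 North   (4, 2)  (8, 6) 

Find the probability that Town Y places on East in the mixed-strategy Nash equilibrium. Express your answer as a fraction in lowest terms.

Town Y's mix q on East must make Town X indifferent between East and North.
Town X's payoff from East: 6q + 1(1−q). From North: 4q + 8(1−q).
Set equal: 2q = 7(1−q) → q = 7/9.

7/9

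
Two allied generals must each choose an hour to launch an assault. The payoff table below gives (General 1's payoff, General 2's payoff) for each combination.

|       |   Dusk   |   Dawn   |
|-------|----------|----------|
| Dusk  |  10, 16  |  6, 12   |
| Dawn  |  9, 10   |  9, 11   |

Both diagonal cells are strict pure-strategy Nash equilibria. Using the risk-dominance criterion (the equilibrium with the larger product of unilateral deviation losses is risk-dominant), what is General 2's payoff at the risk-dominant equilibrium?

At both Dusk: General 1 loses 10 − 9 = 1 by deviating; General 2 loses 16 − 12 = 4. Product = 1·4 = 4.
At both Dawn: General 1 loses 9 − 6 = 3 by deviating; General 2 loses 11 − 10 = 1. Product = 3·1 = 3.
4 > 3, so both Dusk is risk-dominant. General 2's payoff there is 16.

16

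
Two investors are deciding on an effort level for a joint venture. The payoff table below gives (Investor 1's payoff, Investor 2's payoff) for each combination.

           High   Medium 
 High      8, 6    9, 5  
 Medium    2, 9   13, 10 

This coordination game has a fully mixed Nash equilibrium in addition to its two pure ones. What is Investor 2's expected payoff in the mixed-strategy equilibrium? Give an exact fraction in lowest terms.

15/2

Investor 1 mixes with probability p on High, chosen so Investor 2 is indifferent: 6p + 9(1−p) = 5p + 10(1−p) gives p = 1/2.
Investor 2's expected payoff is 6·1/2 + 9·1/2 = 15/2.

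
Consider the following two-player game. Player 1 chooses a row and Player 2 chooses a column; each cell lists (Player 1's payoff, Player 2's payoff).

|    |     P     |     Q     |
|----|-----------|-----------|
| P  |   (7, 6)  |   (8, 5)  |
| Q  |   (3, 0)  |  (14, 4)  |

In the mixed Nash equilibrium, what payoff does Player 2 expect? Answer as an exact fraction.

Player 1 mixes with probability p on P, chosen so Player 2 is indifferent: 6p + 0(1−p) = 5p + 4(1−p) gives p = 4/5.
Player 2's expected payoff is 6·4/5 + 0·1/5 = 24/5.

24/5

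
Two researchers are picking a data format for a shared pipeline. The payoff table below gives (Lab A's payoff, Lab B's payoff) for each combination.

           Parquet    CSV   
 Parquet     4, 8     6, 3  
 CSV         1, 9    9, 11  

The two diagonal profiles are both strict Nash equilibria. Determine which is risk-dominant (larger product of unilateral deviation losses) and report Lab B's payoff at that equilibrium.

8

At both Parquet: Lab A loses 4 − 1 = 3 by deviating; Lab B loses 8 − 3 = 5. Product = 3·5 = 15.
At both CSV: Lab A loses 9 − 6 = 3 by deviating; Lab B loses 11 − 9 = 2. Product = 3·2 = 6.
15 > 6, so both Parquet is risk-dominant. Lab B's payoff there is 8.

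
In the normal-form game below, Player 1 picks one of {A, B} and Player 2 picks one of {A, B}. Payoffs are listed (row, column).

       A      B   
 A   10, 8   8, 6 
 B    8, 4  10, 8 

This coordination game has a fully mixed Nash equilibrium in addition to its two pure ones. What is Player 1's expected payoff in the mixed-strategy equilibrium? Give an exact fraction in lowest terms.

9

Player 2 mixes with probability q on A, chosen so Player 1 is indifferent: 10q + 8(1−q) = 8q + 10(1−q) gives q = 1/2.
Player 1's expected payoff (from either row, since indifferent) is 10·1/2 + 8·1/2 = 9.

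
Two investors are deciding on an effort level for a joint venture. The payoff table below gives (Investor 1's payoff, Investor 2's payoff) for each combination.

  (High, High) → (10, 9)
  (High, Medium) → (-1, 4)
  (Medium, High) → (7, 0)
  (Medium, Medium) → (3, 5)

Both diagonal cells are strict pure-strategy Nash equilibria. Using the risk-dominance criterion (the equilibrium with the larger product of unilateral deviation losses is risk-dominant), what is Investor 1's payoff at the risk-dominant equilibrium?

At both High: Investor 1 loses 10 − 7 = 3 by deviating; Investor 2 loses 9 − 4 = 5. Product = 3·5 = 15.
At both Medium: Investor 1 loses 3 − (-1) = 4 by deviating; Investor 2 loses 5 − 0 = 5. Product = 4·5 = 20.
20 > 15, so both Medium is risk-dominant. Investor 1's payoff there is 3.

3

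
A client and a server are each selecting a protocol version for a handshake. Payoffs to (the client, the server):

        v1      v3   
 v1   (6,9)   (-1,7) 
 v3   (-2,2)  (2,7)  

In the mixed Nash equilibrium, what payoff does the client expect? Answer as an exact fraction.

The server mixes with probability q on v1, chosen so the client is indifferent: 6q + (-1)(1−q) = (-2)q + 2(1−q) gives q = 3/11.
The client's expected payoff (from either row, since indifferent) is 6·3/11 + (-1)·8/11 = 10/11.

10/11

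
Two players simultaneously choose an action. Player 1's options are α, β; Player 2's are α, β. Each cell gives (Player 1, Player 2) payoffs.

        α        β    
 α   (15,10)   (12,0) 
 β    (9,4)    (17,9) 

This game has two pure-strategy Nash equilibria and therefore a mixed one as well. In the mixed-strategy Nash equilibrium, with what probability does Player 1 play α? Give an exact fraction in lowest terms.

Player 1's mix p on α must make Player 2 indifferent between α and β.
Player 2's payoff from α: 10p + 4(1−p). From β: 0p + 9(1−p).
Set equal: 10p = 5(1−p) → p = 5/15 = 1/3.

1/3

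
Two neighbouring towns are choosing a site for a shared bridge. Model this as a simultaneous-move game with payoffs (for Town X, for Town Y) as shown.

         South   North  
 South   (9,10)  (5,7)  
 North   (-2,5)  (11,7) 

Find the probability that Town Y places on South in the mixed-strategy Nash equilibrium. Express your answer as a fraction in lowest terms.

Town Y's mix q on South must make Town X indifferent between South and North.
Town X's payoff from South: 9q + 5(1−q). From North: (-2)q + 11(1−q).
Set equal: 11q = 6(1−q) → q = 6/17.

6/17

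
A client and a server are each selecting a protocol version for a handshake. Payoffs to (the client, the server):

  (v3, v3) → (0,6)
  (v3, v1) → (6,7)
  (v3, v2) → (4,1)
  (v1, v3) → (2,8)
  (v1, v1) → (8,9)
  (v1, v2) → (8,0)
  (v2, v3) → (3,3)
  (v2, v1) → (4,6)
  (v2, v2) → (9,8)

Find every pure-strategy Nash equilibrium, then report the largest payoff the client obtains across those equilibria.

Both v1 is a pure NE (the client: 8 ≥ 6; the server: 9 ≥ 8). The client gets 8.
Both v2 is a pure NE (the client: 9 ≥ 8; the server: 8 ≥ 6). The client gets 9.
Every other cell has a profitable deviation for at least one player. Highest of {8, 9} is 9.

9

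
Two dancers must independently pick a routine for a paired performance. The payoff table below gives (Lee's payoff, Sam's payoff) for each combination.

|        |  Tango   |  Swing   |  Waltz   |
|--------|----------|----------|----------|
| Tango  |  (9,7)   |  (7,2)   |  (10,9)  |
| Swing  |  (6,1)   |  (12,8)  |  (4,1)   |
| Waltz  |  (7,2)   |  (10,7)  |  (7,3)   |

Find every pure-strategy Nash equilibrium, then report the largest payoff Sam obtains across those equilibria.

(Tango, Waltz) is a pure NE (Lee: 10 ≥ 7; Sam: 9 ≥ 7). Sam gets 9.
Both Swing is a pure NE (Lee: 12 ≥ 10; Sam: 8 ≥ 1). Sam gets 8.
Every other cell has a profitable deviation for at least one player. Highest of {9, 8} is 9.

9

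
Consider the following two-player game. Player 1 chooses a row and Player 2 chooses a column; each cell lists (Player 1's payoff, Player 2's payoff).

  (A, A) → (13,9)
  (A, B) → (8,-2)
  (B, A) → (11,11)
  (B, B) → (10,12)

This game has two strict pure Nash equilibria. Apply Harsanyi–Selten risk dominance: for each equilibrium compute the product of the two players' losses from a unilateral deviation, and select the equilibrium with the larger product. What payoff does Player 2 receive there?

At both A: Player 1 loses 13 − 11 = 2 by deviating; Player 2 loses 9 − (-2) = 11. Product = 2·11 = 22.
At both B: Player 1 loses 10 − 8 = 2 by deviating; Player 2 loses 12 − 11 = 1. Product = 2·1 = 2.
22 > 2, so both A is risk-dominant. Player 2's payoff there is 9.

9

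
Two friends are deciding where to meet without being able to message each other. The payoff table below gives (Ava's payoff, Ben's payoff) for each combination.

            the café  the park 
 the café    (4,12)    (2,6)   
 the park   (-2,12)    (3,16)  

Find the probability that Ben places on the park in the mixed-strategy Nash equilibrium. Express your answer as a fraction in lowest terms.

6/7

Ben's mix q on the café must make Ava indifferent between the café and the park.
Ava's payoff from the café: 4q + 2(1−q). From the park: (-2)q + 3(1−q).
Set equal: 6q = 1(1−q) → q = 1/7.
Probability on the park is 1 − 1/7 = 6/7.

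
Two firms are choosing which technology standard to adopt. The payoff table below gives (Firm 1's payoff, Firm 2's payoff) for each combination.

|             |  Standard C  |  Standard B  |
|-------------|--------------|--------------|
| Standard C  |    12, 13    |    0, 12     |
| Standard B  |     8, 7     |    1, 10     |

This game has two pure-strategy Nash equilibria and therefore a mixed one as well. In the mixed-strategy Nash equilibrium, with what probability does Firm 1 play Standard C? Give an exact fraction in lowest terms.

3/4

Firm 1's mix p on Standard C must make Firm 2 indifferent between Standard C and Standard B.
Firm 2's payoff from Standard C: 13p + 7(1−p). From Standard B: 12p + 10(1−p).
Set equal: 1p = 3(1−p) → p = 3/4.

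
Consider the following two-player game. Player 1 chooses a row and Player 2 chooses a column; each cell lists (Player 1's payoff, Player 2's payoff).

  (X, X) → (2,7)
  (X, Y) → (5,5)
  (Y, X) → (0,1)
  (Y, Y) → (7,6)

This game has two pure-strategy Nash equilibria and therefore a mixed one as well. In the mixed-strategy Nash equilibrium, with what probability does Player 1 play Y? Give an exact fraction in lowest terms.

Player 1's mix p on X must make Player 2 indifferent between X and Y.
Player 2's payoff from X: 7p + 1(1−p). From Y: 5p + 6(1−p).
Set equal: 2p = 5(1−p) → p = 5/7.
Probability on Y is 1 − 5/7 = 2/7.

2/7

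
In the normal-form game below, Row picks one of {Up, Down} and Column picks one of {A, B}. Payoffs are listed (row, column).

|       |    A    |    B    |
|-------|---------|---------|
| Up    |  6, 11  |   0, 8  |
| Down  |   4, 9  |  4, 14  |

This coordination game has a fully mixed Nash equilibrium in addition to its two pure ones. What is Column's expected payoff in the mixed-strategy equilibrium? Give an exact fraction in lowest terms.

41/4

Row mixes with probability p on Up, chosen so Column is indifferent: 11p + 9(1−p) = 8p + 14(1−p) gives p = 5/8.
Column's expected payoff is 11·5/8 + 9·3/8 = 41/4.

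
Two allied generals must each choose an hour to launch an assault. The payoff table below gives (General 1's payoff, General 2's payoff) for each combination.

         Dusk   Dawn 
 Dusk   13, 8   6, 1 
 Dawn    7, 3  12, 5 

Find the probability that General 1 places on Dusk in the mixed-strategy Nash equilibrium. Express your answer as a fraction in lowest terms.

General 1's mix p on Dusk must make General 2 indifferent between Dusk and Dawn.
General 2's payoff from Dusk: 8p + 3(1−p). From Dawn: 1p + 5(1−p).
Set equal: 7p = 2(1−p) → p = 2/9.

2/9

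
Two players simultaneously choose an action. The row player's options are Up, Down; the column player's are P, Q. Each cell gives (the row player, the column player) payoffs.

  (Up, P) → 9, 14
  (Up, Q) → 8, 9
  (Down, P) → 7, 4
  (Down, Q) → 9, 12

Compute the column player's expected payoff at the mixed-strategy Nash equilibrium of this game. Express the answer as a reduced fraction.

The row player mixes with probability p on Up, chosen so the column player is indifferent: 14p + 4(1−p) = 9p + 12(1−p) gives p = 8/13.
The column player's expected payoff is 14·8/13 + 4·5/13 = 132/13.

132/13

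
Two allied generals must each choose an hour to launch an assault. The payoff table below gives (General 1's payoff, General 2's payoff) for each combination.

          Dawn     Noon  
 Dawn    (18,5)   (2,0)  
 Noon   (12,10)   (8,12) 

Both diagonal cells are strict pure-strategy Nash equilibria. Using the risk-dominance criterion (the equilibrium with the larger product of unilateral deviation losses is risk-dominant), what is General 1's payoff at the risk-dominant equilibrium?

At both Dawn: General 1 loses 18 − 12 = 6 by deviating; General 2 loses 5 − 0 = 5. Product = 6·5 = 30.
At both Noon: General 1 loses 8 − 2 = 6 by deviating; General 2 loses 12 − 10 = 2. Product = 6·2 = 12.
30 > 12, so both Dawn is risk-dominant. General 1's payoff there is 18.

18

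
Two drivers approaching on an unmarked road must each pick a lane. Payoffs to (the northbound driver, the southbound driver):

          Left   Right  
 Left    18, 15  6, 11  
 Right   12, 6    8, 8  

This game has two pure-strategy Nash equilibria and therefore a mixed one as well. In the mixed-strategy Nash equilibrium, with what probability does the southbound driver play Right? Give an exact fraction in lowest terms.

The southbound driver's mix q on Left must make the northbound driver indifferent between Left and Right.
The northbound driver's payoff from Left: 18q + 6(1−q). From Right: 12q + 8(1−q).
Set equal: 6q = 2(1−q) → q = 2/8 = 1/4.
Probability on Right is 1 − 1/4 = 3/4.

3/4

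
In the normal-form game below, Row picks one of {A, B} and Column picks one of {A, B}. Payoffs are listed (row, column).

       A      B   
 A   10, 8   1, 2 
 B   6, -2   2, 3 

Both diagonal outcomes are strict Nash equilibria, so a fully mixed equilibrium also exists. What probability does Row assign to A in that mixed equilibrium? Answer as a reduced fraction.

Row's mix p on A must make Column indifferent between A and B.
Column's payoff from A: 8p + (-2)(1−p). From B: 2p + 3(1−p).
Set equal: 6p = 5(1−p) → p = 5/11.

5/11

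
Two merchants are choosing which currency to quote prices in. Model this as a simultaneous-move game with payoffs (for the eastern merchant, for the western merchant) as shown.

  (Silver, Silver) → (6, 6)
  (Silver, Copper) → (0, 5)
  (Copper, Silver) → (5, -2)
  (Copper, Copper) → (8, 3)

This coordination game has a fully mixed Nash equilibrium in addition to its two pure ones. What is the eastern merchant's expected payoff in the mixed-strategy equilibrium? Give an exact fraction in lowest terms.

The western merchant mixes with probability q on Silver, chosen so the eastern merchant is indifferent: 6q + 0(1−q) = 5q + 8(1−q) gives q = 8/9.
The eastern merchant's expected payoff (from either row, since indifferent) is 6·8/9 + 0·1/9 = 16/3.

16/3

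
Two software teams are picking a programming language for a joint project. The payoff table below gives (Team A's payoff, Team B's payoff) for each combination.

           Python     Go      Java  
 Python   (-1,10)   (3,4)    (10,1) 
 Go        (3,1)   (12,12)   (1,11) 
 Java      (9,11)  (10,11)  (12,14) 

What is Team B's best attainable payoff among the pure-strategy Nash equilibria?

Both Go is a pure NE (Team A: 12 ≥ 10; Team B: 12 ≥ 11). Team B gets 12.
Both Java is a pure NE (Team A: 12 ≥ 10; Team B: 14 ≥ 11). Team B gets 14.
Every other cell has a profitable deviation for at least one player. Highest of {12, 14} is 14.

14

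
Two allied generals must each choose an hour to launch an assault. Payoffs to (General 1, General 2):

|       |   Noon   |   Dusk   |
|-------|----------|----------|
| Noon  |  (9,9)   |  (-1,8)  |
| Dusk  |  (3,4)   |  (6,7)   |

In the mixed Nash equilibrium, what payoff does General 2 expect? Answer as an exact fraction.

31/4

General 1 mixes with probability p on Noon, chosen so General 2 is indifferent: 9p + 4(1−p) = 8p + 7(1−p) gives p = 3/4.
General 2's expected payoff is 9·3/4 + 4·1/4 = 31/4.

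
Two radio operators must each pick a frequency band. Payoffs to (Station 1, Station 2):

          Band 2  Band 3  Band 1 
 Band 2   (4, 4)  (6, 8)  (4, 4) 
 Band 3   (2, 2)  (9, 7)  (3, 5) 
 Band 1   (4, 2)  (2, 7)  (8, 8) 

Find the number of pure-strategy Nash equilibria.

Both Band 3: Station 1 gets 9 (best alternative 6); Station 2 gets 7 (best alternative 5). Neither deviates — NE.
Both Band 1: Station 1 gets 8 (best alternative 4); Station 2 gets 8 (best alternative 7). Neither deviates — NE.
Both Band 2 is not a NE: Station 2 would switch to Band 3 (8 > 4).
No other cell survives both best-response checks, so there are 2 pure NE.

2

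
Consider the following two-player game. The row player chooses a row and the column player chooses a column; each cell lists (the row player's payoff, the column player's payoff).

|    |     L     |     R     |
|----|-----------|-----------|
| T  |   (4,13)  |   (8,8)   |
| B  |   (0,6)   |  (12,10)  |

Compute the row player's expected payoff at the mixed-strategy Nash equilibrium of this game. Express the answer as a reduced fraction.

The column player mixes with probability q on L, chosen so the row player is indifferent: 4q + 8(1−q) = 0q + 12(1−q) gives q = 1/2.
The row player's expected payoff (from either row, since indifferent) is 4·1/2 + 8·1/2 = 6.

6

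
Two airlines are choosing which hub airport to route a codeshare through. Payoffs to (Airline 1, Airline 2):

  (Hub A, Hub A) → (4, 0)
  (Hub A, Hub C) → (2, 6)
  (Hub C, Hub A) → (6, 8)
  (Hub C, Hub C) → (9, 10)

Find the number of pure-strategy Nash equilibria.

1

Both Hub C: Airline 1 gets 9 (best alternative 2); Airline 2 gets 10 (best alternative 8). Neither deviates — NE.
Both Hub A is not a NE: Airline 1 would switch to Hub C (6 > 4).
No other cell survives both best-response checks, so there is 1 pure NE.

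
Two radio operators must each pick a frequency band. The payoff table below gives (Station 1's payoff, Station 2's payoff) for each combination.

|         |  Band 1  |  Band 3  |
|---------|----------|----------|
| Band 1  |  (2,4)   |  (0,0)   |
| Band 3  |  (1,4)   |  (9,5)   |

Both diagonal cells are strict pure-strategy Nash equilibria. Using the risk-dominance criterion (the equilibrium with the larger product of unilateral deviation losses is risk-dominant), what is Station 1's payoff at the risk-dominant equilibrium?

9

At both Band 1: Station 1 loses 2 − 1 = 1 by deviating; Station 2 loses 4 − 0 = 4. Product = 1·4 = 4.
At both Band 3: Station 1 loses 9 − 0 = 9 by deviating; Station 2 loses 5 − 4 = 1. Product = 9·1 = 9.
9 > 4, so both Band 3 is risk-dominant. Station 1's payoff there is 9.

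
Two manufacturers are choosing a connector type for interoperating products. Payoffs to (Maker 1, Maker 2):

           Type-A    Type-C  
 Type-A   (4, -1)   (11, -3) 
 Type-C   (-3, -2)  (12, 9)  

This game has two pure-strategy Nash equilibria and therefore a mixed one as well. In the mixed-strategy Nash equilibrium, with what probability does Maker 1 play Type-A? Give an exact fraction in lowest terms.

11/13

Maker 1's mix p on Type-A must make Maker 2 indifferent between Type-A and Type-C.
Maker 2's payoff from Type-A: (-1)p + (-2)(1−p). From Type-C: (-3)p + 9(1−p).
Set equal: 2p = 11(1−p) → p = 11/13.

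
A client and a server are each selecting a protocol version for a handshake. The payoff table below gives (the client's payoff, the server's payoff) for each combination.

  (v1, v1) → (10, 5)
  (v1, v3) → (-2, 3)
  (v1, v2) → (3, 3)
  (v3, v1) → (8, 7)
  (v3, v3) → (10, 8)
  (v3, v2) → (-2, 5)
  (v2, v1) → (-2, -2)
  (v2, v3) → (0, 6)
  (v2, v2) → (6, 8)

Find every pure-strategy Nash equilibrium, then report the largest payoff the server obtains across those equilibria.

8

Both v1 is a pure NE (the client: 10 ≥ 8; the server: 5 ≥ 3). The server gets 5.
Both v3 is a pure NE (the client: 10 ≥ 0; the server: 8 ≥ 7). The server gets 8.
Both v2 is a pure NE (the client: 6 ≥ 3; the server: 8 ≥ 6). The server gets 8.
Every other cell has a profitable deviation for at least one player. Highest of {5, 8, 8} is 8.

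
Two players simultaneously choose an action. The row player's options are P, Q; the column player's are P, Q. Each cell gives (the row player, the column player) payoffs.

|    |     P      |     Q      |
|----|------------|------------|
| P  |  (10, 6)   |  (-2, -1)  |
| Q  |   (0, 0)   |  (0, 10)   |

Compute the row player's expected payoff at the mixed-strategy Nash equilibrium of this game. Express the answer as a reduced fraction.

The column player mixes with probability q on P, chosen so the row player is indifferent: 10q + (-2)(1−q) = 0q + 0(1−q) gives q = 1/6.
The row player's expected payoff (from either row, since indifferent) is 10·1/6 + (-2)·5/6 = 0.

0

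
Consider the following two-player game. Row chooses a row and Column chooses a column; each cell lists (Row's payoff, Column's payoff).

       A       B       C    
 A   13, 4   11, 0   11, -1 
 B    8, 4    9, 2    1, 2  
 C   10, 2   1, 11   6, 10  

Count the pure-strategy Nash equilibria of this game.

1

Both A: Row gets 13 (best alternative 10); Column gets 4 (best alternative 0). Neither deviates — NE.
Both C is not a NE: Row would switch to A (11 > 6).
No other cell survives both best-response checks, so there is 1 pure NE.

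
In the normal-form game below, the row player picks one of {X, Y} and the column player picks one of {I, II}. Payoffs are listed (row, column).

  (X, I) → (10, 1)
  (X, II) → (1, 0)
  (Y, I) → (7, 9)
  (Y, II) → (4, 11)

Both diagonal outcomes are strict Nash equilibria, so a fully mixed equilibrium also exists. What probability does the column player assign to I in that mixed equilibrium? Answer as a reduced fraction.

1/2

The column player's mix q on I must make the row player indifferent between X and Y.
The row player's payoff from X: 10q + 1(1−q). From Y: 7q + 4(1−q).
Set equal: 3q = 3(1−q) → q = 3/6 = 1/2.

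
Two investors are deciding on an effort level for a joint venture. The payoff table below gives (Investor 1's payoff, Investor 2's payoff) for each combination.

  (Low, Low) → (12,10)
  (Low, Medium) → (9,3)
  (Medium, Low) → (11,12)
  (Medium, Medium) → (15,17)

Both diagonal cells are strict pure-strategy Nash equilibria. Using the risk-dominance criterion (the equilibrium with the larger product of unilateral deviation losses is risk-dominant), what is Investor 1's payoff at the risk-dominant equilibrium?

15

At both Low: Investor 1 loses 12 − 11 = 1 by deviating; Investor 2 loses 10 − 3 = 7. Product = 1·7 = 7.
At both Medium: Investor 1 loses 15 − 9 = 6 by deviating; Investor 2 loses 17 − 12 = 5. Product = 6·5 = 30.
30 > 7, so both Medium is risk-dominant. Investor 1's payoff there is 15.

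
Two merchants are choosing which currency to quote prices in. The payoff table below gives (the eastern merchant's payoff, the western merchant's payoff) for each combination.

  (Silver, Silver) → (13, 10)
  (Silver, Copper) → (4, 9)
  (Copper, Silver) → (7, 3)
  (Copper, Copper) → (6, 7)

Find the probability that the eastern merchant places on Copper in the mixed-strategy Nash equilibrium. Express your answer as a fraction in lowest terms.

The eastern merchant's mix p on Silver must make the western merchant indifferent between Silver and Copper.
The western merchant's payoff from Silver: 10p + 3(1−p). From Copper: 9p + 7(1−p).
Set equal: 1p = 4(1−p) → p = 4/5.
Probability on Copper is 1 − 4/5 = 1/5.

1/5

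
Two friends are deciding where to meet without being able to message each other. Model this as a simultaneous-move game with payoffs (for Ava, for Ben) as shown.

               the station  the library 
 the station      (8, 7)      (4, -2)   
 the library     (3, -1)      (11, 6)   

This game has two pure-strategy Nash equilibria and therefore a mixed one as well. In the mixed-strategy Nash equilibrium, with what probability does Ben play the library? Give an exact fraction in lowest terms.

5/12

Ben's mix q on the station must make Ava indifferent between the station and the library.
Ava's payoff from the station: 8q + 4(1−q). From the library: 3q + 11(1−q).
Set equal: 5q = 7(1−q) → q = 7/12.
Probability on the library is 1 − 7/12 = 5/12.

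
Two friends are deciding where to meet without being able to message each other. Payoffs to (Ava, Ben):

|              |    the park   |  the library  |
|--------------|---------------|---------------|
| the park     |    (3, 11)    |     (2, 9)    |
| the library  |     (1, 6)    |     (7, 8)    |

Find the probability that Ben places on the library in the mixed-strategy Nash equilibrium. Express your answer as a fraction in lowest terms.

2/7

Ben's mix q on the park must make Ava indifferent between the park and the library.
Ava's payoff from the park: 3q + 2(1−q). From the library: 1q + 7(1−q).
Set equal: 2q = 5(1−q) → q = 5/7.
Probability on the library is 1 − 5/7 = 2/7.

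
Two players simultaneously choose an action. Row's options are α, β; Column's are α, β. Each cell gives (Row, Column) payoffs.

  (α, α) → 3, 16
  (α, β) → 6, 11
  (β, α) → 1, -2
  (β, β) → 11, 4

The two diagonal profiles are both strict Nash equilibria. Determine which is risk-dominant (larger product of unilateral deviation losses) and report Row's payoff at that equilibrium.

11

At both α: Row loses 3 − 1 = 2 by deviating; Column loses 16 − 11 = 5. Product = 2·5 = 10.
At both β: Row loses 11 − 6 = 5 by deviating; Column loses 4 − (-2) = 6. Product = 5·6 = 30.
30 > 10, so both β is risk-dominant. Row's payoff there is 11.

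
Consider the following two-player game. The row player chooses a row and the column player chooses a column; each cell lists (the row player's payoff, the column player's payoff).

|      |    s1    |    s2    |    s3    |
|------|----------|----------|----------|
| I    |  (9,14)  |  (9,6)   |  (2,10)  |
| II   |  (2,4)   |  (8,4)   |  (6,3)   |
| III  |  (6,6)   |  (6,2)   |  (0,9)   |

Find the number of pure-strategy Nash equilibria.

(I, s1): the row player gets 9 (best alternative 6); the column player gets 14 (best alternative 10). Neither deviates — NE.
(II, s2) is not a NE: the row player would switch to I (9 > 8).
No other cell survives both best-response checks, so there is 1 pure NE.

1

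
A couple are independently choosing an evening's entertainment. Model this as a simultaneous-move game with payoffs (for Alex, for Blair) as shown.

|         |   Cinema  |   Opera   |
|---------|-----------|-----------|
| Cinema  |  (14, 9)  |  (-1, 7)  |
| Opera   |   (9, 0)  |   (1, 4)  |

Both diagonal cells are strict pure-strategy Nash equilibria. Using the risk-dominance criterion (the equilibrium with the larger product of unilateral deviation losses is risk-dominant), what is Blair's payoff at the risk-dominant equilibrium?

At both Cinema: Alex loses 14 − 9 = 5 by deviating; Blair loses 9 − 7 = 2. Product = 5·2 = 10.
At both Opera: Alex loses 1 − (-1) = 2 by deviating; Blair loses 4 − 0 = 4. Product = 2·4 = 8.
10 > 8, so both Cinema is risk-dominant. Blair's payoff there is 9.

9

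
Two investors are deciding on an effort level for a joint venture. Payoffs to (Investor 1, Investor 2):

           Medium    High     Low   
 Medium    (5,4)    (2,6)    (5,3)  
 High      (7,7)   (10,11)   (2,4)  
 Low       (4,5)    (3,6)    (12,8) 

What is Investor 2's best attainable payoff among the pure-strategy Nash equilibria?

Both High is a pure NE (Investor 1: 10 ≥ 3; Investor 2: 11 ≥ 7). Investor 2 gets 11.
Both Low is a pure NE (Investor 1: 12 ≥ 5; Investor 2: 8 ≥ 6). Investor 2 gets 8.
Every other cell has a profitable deviation for at least one player. Highest of {11, 8} is 11.

11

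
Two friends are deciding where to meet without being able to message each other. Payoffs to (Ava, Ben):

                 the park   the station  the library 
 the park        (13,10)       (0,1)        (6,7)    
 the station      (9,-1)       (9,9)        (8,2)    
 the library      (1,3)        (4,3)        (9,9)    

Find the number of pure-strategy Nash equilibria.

Both the park: Ava gets 13 (best alternative 9); Ben gets 10 (best alternative 7). Neither deviates — NE.
Both the station: Ava gets 9 (best alternative 4); Ben gets 9 (best alternative 2). Neither deviates — NE.
Both the library: Ava gets 9 (best alternative 8); Ben gets 9 (best alternative 3). Neither deviates — NE.
(the station, the library) is not a NE: Ava would switch to the library (9 > 8).
No other cell survives both best-response checks, so there are 3 pure NE.

3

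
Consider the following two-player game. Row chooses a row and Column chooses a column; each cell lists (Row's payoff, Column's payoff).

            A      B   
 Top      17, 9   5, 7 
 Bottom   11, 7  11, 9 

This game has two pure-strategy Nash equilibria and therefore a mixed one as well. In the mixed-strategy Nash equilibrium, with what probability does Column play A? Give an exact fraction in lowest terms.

Column's mix q on A must make Row indifferent between Top and Bottom.
Row's payoff from Top: 17q + 5(1−q). From Bottom: 11q + 11(1−q).
Set equal: 6q = 6(1−q) → q = 6/12 = 1/2.

1/2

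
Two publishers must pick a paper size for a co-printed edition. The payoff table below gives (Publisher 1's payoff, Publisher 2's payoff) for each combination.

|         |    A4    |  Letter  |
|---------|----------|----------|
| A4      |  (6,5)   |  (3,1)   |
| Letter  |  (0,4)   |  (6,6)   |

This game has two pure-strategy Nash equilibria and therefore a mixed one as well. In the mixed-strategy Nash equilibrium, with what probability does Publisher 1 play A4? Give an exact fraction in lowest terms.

Publisher 1's mix p on A4 must make Publisher 2 indifferent between A4 and Letter.
Publisher 2's payoff from A4: 5p + 4(1−p). From Letter: 1p + 6(1−p).
Set equal: 4p = 2(1−p) → p = 2/6 = 1/3.

1/3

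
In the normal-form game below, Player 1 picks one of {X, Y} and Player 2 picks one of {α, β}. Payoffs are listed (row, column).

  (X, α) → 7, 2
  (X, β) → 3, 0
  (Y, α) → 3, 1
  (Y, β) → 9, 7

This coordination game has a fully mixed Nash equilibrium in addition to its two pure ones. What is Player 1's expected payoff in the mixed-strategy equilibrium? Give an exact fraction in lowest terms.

27/5

Player 2 mixes with probability q on α, chosen so Player 1 is indifferent: 7q + 3(1−q) = 3q + 9(1−q) gives q = 3/5.
Player 1's expected payoff (from either row, since indifferent) is 7·3/5 + 3·2/5 = 27/5.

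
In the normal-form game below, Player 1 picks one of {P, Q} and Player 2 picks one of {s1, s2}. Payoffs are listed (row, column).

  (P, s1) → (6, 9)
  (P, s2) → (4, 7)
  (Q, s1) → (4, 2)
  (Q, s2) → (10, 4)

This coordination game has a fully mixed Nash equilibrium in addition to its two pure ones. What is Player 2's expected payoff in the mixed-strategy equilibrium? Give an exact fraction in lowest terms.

11/2

Player 1 mixes with probability p on P, chosen so Player 2 is indifferent: 9p + 2(1−p) = 7p + 4(1−p) gives p = 1/2.
Player 2's expected payoff is 9·1/2 + 2·1/2 = 11/2.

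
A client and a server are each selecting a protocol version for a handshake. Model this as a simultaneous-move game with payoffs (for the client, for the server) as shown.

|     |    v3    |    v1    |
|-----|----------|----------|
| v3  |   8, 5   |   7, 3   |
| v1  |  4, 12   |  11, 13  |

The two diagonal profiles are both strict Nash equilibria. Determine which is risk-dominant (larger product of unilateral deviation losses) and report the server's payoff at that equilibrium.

5

At both v3: the client loses 8 − 4 = 4 by deviating; the server loses 5 − 3 = 2. Product = 4·2 = 8.
At both v1: the client loses 11 − 7 = 4 by deviating; the server loses 13 − 12 = 1. Product = 4·1 = 4.
8 > 4, so both v3 is risk-dominant. The server's payoff there is 5.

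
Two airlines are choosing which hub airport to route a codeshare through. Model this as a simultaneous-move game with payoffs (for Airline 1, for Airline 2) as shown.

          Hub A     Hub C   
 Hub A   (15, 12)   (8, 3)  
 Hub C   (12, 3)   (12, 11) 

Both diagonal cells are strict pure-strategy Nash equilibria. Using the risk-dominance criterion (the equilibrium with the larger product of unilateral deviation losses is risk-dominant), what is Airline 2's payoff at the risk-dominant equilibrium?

At both Hub A: Airline 1 loses 15 − 12 = 3 by deviating; Airline 2 loses 12 − 3 = 9. Product = 3·9 = 27.
At both Hub C: Airline 1 loses 12 − 8 = 4 by deviating; Airline 2 loses 11 − 3 = 8. Product = 4·8 = 32.
32 > 27, so both Hub C is risk-dominant. Airline 2's payoff there is 11.

11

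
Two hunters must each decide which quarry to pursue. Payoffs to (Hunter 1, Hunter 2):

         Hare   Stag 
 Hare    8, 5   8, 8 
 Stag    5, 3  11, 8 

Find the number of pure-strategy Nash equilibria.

Both Stag: Hunter 1 gets 11 (best alternative 8); Hunter 2 gets 8 (best alternative 3). Neither deviates — NE.
Both Hare is not a NE: Hunter 2 would switch to Stag (8 > 5).
No other cell survives both best-response checks, so there is 1 pure NE.

1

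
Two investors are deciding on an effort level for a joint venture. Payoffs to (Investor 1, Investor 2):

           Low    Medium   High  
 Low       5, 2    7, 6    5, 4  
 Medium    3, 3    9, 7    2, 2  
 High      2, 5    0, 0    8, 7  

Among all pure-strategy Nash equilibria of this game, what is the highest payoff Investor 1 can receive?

9

Both Medium is a pure NE (Investor 1: 9 ≥ 7; Investor 2: 7 ≥ 3). Investor 1 gets 9.
Both High is a pure NE (Investor 1: 8 ≥ 5; Investor 2: 7 ≥ 5). Investor 1 gets 8.
Every other cell has a profitable deviation for at least one player. Highest of {9, 8} is 9.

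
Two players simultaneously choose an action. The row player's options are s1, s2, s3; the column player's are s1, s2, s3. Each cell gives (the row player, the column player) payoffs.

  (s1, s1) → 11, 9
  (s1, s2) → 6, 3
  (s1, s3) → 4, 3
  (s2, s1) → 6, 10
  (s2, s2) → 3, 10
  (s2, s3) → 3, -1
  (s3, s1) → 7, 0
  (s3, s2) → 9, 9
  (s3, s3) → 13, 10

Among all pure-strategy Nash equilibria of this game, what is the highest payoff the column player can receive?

Both s1 is a pure NE (the row player: 11 ≥ 7; the column player: 9 ≥ 3). The column player gets 9.
Both s3 is a pure NE (the row player: 13 ≥ 4; the column player: 10 ≥ 9). The column player gets 10.
Every other cell has a profitable deviation for at least one player. Highest of {9, 10} is 10.

10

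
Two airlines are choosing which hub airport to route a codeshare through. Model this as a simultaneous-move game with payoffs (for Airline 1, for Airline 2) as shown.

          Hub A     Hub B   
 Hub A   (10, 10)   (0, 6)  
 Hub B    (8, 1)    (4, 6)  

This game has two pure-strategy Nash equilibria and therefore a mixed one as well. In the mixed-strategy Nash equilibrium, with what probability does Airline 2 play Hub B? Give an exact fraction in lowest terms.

Airline 2's mix q on Hub A must make Airline 1 indifferent between Hub A and Hub B.
Airline 1's payoff from Hub A: 10q + 0(1−q). From Hub B: 8q + 4(1−q).
Set equal: 2q = 4(1−q) → q = 4/6 = 2/3.
Probability on Hub B is 1 − 2/3 = 1/3.

1/3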